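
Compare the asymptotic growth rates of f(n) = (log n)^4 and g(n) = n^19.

g(n) = n^19 grows faster: any positive polynomial dominates any polylog.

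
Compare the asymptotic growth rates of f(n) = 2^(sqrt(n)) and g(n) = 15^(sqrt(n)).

g(n) = 15^(sqrt(n)) grows faster: ratio is (15/2)^(sqrt(n)) -> infinity since 15/2 > 1.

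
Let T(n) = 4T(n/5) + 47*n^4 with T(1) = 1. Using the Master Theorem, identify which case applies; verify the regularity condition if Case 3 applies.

a=4, b=5, f(n)=47*n^4.
log_5(4) = 0.8614 < 4.
f(n) = Omega(n^(0.8614+epsilon)) for some epsilon > 0, so Case 3 is the candidate.
Regularity: a*f(n/b) = 4*47*(n/5)^4 = (4/625)*47*n^4 <= c*f(n) with c = 4/625 < 1. Satisfied.
Case 3: T(n) = Theta(n^4).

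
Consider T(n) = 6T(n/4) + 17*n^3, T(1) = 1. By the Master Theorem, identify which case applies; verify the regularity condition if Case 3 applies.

a=6, b=4, f(n)=17*n^3.
log_4(6) = 1.292 < 3.
f(n) = Omega(n^(1.292+epsilon)) for some epsilon > 0, so Case 3 is the candidate.
Regularity: a*f(n/b) = 6*17*(n/4)^3 = (6/64)*17*n^3 <= c*f(n) with c = 6/64 < 1. Satisfied.
Case 3: T(n) = Theta(n^3).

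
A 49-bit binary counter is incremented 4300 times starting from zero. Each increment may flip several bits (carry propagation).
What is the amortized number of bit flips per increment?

Bit i flips on every 2^i-th increment, so over 4300 increments bit i flips floor(4300/2^i) times. Summing over i: total flips < 2 * 4300. Amortized: < 2 = O(1) per increment.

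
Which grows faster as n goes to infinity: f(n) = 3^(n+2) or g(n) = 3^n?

f(n) = 3^(n+2) and g(n) = 3^n are Theta of each other: 3^(n+2) = 3^2 * 3^n = Theta(3^n).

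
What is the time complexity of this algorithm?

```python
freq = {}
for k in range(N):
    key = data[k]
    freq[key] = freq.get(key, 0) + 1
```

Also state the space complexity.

Time complexity: O(n).
Space complexity: O(n).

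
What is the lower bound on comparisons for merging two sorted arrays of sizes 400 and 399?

Adversary argument: with sizes 400 and 399 (differing by at most 1), interleave the two arrays so that every consecutive pair in the output comes from different inputs. Then each of the 798 adjacent output pairs must be directly compared, or the algorithm cannot determine their relative order. So 798 comparisons are necessary; standard merge achieves this.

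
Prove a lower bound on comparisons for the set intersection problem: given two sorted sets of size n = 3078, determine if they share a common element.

For two sorted arrays of size n = 3078, any correct algorithm must examine Omega(n) elements. If fewer are examined, an adversary places a common element in an unexamined gap. A merge-based scan achieves O(n), so the bound is tight.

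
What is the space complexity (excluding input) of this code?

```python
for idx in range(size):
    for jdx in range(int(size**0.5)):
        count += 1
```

Space complexity: O(1).
Only a constant amount of auxiliary storage is used; nothing grows with n.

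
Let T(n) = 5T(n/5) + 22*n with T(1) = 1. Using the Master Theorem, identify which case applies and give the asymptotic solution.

a=5, b=5, f(n)=22*n.
log_5(5) = 1, so n^(log_b(a)) = n.
f(n) = Theta(n), so Case 2 applies.
T(n) = Theta(n log n).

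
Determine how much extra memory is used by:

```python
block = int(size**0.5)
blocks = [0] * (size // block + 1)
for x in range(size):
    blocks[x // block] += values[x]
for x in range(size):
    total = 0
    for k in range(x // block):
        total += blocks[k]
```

Space complexity: O(sqrt(n)).
Storage scales with sqrt(n).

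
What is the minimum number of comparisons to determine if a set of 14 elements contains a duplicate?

Determining if 14 elements are all distinct requires Omega(n log n) comparisons in the comparison model. This follows from the element distinctness lower bound.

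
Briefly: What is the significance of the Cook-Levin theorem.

The Cook-Levin theorem proves that SAT is NP-complete. It was the first problem shown to be NP-complete, establishing the foundation for proving other problems NP-complete via reductions from SAT.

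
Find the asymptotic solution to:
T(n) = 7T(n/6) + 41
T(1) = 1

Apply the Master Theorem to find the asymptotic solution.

a=7, b=6, f(n)=41. log_6(7) = 1.086. Case 1 of Master Theorem: T(n) = O(n^1.086).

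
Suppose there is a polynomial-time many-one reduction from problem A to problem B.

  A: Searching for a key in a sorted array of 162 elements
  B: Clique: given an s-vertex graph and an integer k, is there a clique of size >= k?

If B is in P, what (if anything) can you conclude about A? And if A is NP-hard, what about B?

A poly-time reduction A <=_p B means any A-instance can be transformed to a B-instance in poly time.
If B is in P: compose the reduction with B's poly-time algorithm to solve A in poly time, so A is in P.
If A is NP-hard: every NP problem reduces to A, which reduces to B; composing reductions, every NP problem reduces to B, so B is NP-hard.
(Here in fact A is P and B is NP-complete.)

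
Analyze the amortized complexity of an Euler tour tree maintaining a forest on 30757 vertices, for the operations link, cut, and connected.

An Euler tour tree stores each tree's Euler tour as a balanced BST keyed by tour position. On 30757 vertices: link concatenates two tours via O(1) splits/joins of size <= 2*30757 (O(log n)); cut splits the tour at the two occurrences of the edge (O(log n)); connected compares BST roots (O(log n) to find the root). All O(log n) amortized.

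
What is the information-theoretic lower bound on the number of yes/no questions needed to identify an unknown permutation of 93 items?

There are 93! = 1156772507081641574759205162306240436214753229576413535186142281213246807121467315215203289516844845303838996289387078090752000000000000000000000 permutations. Each yes/no question gives at most 1 bit, so at least ceil(log_2(1156772507081641574759205162306240436214753229576413535186142281213246807121467315215203289516844845303838996289387078090752000000000000000000000)) = 479 questions are needed.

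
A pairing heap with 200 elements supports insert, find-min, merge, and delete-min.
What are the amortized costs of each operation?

Pairing heaps are self-adjusting heap-ordered trees. Insert and merge link two roots: O(1). Find-min reads the root: O(1). Delete-min removes the root, then pairs children in two passes; amortized cost is O(log 200) = O(log n).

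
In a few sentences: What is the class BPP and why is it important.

BPP (Bounded-error Probabilistic Polynomial time) is the class of problems solvable by a randomized algorithm in polynomial time with error probability at most 1/3. BPP contains P and is contained in PSPACE. It is widely conjectured that P = BPP, meaning randomness does not help for decision problems.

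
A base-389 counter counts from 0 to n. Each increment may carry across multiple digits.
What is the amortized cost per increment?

Digit at position i changes every 389^i increments. Total digit changes over n increments: n * 389/(389-1) = O(n). Amortized: O(1).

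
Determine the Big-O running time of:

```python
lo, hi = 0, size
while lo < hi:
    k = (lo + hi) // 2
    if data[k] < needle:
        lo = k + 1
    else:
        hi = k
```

Time complexity: O(log n).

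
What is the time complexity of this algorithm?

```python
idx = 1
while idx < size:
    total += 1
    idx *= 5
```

Time complexity: O(log n).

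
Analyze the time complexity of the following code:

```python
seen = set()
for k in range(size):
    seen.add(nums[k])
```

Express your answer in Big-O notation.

Time complexity: O(n).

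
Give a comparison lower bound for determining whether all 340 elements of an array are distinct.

In the algebraic decision-tree model, the YES region for element distinctness on 340 elements has 340! connected components (one per ordering). Ben-Or's theorem then gives a lower bound of Omega(log(n!)) = Omega(n log n).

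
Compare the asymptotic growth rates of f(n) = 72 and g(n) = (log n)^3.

g(n) = (log n)^3 grows faster: any unbounded function dominates a constant.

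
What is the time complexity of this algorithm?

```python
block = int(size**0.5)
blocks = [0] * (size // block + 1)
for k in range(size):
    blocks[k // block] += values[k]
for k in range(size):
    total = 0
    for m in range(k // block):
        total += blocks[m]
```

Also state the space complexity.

Time complexity: O(n * sqrt(n)).
Space complexity: O(sqrt(n)).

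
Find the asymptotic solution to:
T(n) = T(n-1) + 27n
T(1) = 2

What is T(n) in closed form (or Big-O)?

Unrolling: T(n) = 2 + 27*(2 + 3 + ... + n) = 2 + 27*(n(n+1)/2 - 1) = O(n^2).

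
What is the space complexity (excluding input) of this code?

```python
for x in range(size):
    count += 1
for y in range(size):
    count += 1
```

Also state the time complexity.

Space complexity: O(1).
Only a constant amount of auxiliary storage is used; nothing grows with n.
Time complexity: O(n).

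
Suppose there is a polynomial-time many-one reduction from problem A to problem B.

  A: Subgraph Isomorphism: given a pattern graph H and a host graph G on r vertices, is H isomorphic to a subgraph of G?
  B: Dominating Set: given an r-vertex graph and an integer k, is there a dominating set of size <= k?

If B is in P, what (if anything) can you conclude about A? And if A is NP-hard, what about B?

A poly-time reduction A <=_p B means any A-instance can be transformed to a B-instance in poly time.
If B is in P: compose the reduction with B's poly-time algorithm to solve A in poly time, so A is in P.
If A is NP-hard: every NP problem reduces to A, which reduces to B; composing reductions, every NP problem reduces to B, so B is NP-hard.
(Here in fact A is NP-complete and B is NP-complete.)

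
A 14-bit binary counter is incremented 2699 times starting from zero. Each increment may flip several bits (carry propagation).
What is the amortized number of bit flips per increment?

Bit i flips on every 2^i-th increment, so over 2699 increments bit i flips floor(2699/2^i) times. Summing over i: total flips < 2 * 2699. Amortized: < 2 = O(1) per increment.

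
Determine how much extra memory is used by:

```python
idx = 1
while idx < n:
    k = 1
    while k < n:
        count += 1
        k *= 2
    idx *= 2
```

Space complexity: O(1).
Only a constant amount of auxiliary storage is used; nothing grows with n.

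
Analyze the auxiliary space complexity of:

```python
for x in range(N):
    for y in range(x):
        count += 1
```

Space complexity: O(1).
Only a constant amount of auxiliary storage is used; nothing grows with n.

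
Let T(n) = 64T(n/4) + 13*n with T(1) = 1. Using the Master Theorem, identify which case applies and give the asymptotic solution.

a=64, b=4, f(n)=13*n.
log_4(64) = 3 > 1.
Since f(n) = O(n^1) is polynomially smaller than n^3, Case 1 applies.
T(n) = Theta(n^3).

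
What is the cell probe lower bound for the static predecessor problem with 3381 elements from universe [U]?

The Patrascu-Thorup lower bound shows any data structure on n = 3381 elements using O(n * polylog(n)) space requires Omega(log log U) query time. van Emde Boas trees achieve O(log log U) with O(U) space.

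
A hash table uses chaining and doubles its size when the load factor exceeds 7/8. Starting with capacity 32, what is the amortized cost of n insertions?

Rehashing occurs when load exceeds 7/8. Total rehash cost is geometric series summing to O(n). Each insertion itself is O(1). Amortized: O(1).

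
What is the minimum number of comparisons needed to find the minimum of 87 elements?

Finding the minimum requires 86 comparisons, identical reasoning to finding the maximum. Each comparison eliminates one candidate.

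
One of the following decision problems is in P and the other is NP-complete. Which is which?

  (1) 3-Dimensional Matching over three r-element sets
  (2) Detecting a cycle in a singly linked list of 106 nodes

(1) is NP-complete: one of Karp's 21 NP-complete problems.
(2) is P: Floyd's tortoise-and-hare runs in O(n) time, O(1) space.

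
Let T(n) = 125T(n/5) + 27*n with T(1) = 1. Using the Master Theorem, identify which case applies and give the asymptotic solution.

a=125, b=5, f(n)=27*n.
log_5(125) = 3 > 1.
Since f(n) = O(n^1) is polynomially smaller than n^3, Case 1 applies.
T(n) = Theta(n^3).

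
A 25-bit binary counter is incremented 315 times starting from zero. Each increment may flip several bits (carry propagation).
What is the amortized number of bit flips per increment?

Bit i flips on every 2^i-th increment, so over 315 increments bit i flips floor(315/2^i) times. Summing over i: total flips < 2 * 315. Amortized: < 2 = O(1) per increment.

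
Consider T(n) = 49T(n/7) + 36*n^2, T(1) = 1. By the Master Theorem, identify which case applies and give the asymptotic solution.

a=49, b=7, f(n)=36*n^2.
log_7(49) = 2, so n^(log_b(a)) = n^2.
f(n) = Theta(n^2), so Case 2 applies.
T(n) = Theta(n^2 log n).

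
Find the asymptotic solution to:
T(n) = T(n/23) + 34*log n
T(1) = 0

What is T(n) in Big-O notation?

Each of the log_23(n) levels adds O(log n). T(n) = O(log^2 n).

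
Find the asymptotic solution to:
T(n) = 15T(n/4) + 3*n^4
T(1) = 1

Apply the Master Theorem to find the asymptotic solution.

a=15, b=4, f(n)=3*n^4. log_4(15) = 1.953 < 4. Case 3: T(n) = O(n^4).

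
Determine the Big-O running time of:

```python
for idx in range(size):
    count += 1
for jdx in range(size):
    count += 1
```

Time complexity: O(n).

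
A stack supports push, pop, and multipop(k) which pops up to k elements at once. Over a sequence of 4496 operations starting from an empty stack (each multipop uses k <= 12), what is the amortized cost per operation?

Each element is pushed exactly once and popped at most once (whether by pop or as part of a multipop). So the total number of individual pops over the whole sequence is at most the number of pushes, which is at most 4496. Total work <= 2 * 4496, hence O(1) amortized per operation.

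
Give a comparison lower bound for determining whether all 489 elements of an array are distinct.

In the algebraic decision-tree model, the YES region for element distinctness on 489 elements has 489! connected components (one per ordering). Ben-Or's theorem then gives a lower bound of Omega(log(n!)) = Omega(n log n).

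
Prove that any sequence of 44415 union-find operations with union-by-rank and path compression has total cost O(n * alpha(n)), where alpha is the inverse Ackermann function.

Using Tarjan's analysis with rank-based potential function. Union-by-rank keeps tree height O(log n). Path compression flattens paths during find. For n = 44415 operations, total cost is O(n * alpha(n)), effectively O(n) since alpha grows incredibly slowly.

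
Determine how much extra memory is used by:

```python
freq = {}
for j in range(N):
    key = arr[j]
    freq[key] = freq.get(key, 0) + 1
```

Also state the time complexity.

Space complexity: O(n).
Auxiliary storage grows linearly with the input size n in the worst case.
Time complexity: O(n).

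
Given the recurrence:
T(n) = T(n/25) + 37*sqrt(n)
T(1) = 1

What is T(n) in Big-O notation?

Each level contributes sqrt(n/25^k). Geometric series with ratio 1/sqrt(25) < 1 sums to O(sqrt(n)).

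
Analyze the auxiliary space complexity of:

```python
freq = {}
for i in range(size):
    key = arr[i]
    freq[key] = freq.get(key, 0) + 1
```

Space complexity: O(n).
Auxiliary storage grows linearly with the input size n in the worst case.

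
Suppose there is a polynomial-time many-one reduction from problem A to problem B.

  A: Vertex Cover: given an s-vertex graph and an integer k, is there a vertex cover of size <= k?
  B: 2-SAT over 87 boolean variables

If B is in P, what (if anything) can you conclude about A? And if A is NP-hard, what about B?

A poly-time reduction A <=_p B means any A-instance can be transformed to a B-instance in poly time.
If B is in P: compose the reduction with B's poly-time algorithm to solve A in poly time, so A is in P.
If A is NP-hard: every NP problem reduces to A, which reduces to B; composing reductions, every NP problem reduces to B, so B is NP-hard.
(Here in fact A is NP-complete and B is in P, so no such reduction is known -- its existence would imply P = NP; the analysis concerns only what the assumed reduction would or would not let you conclude.)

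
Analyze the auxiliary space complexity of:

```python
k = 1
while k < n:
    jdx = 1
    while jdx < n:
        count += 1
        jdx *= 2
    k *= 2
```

Space complexity: O(1).
Only a constant amount of auxiliary storage is used; nothing grows with n.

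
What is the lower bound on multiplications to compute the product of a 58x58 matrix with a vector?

A 58x58 matrix-vector product has 58 inner products of length 58. Output depends on all 58^2 = 3364 matrix entries. At least 3364 multiplications needed.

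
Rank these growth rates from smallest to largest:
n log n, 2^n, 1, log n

Ordered by growth rate: 1 < log n < n log n < 2^n.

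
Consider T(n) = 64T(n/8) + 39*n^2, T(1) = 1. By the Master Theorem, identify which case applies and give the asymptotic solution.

a=64, b=8, f(n)=39*n^2.
log_8(64) = 2, so n^(log_b(a)) = n^2.
f(n) = Theta(n^2), so Case 2 applies.
T(n) = Theta(n^2 log n).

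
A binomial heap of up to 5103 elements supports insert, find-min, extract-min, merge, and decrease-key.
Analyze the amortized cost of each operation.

A binomial heap with n <= 5103 elements has at most floor(log_2 5103) + 1 = 13 trees. Using potential Phi = number of trees: Insert adds one tree, but cascading merges reduce count -- amortized O(1). Find-min reads the cached minimum pointer: O(1). Extract-min creates O(log n) new trees: O(log n). Merge combines tree lists: O(log n). Decrease-key sifts the element up its tree of height <= log n: O(log n).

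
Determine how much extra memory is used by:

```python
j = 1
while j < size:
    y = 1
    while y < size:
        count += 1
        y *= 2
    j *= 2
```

Space complexity: O(1).
Only a constant amount of auxiliary storage is used; nothing grows with n.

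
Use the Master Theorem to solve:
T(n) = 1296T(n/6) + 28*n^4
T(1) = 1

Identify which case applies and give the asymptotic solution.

a=1296, b=6, f(n)=28*n^4.
log_6(1296) = 4, so n^(log_b(a)) = n^4.
f(n) = Theta(n^4), so Case 2 applies.
T(n) = Theta(n^4 log n).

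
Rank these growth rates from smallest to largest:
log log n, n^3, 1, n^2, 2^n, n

Ordered by growth rate: 1 < log log n < n < n^2 < n^3 < 2^n.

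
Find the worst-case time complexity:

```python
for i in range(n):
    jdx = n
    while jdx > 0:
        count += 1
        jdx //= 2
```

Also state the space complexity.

Time complexity: O(n log n).
Space complexity: O(1).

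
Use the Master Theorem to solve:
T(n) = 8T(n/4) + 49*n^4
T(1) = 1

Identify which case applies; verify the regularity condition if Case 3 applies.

a=8, b=4, f(n)=49*n^4.
log_4(8) = 1.5 < 4.
f(n) = Omega(n^(1.5+epsilon)) for some epsilon > 0, so Case 3 is the candidate.
Regularity: a*f(n/b) = 8*49*(n/4)^4 = (8/256)*49*n^4 <= c*f(n) with c = 8/256 < 1. Satisfied.
Case 3: T(n) = Theta(n^4).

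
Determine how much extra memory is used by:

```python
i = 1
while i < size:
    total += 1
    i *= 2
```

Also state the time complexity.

Space complexity: O(1).
Only a constant amount of auxiliary storage is used; nothing grows with n.
Time complexity: O(log n).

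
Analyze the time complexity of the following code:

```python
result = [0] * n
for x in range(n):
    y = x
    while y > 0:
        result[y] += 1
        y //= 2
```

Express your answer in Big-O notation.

Time complexity: O(n log n).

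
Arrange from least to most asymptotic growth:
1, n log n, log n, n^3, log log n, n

Ordered by growth rate: 1 < log log n < log n < n < n log n < n^3.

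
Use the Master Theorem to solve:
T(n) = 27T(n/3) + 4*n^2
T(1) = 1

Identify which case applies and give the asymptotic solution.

a=27, b=3, f(n)=4*n^2.
log_3(27) = 3 > 2.
Since f(n) = O(n^2) is polynomially smaller than n^3, Case 1 applies.
T(n) = Theta(n^3).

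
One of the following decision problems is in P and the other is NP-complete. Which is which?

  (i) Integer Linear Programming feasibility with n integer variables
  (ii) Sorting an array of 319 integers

(i) is NP-complete: ILP feasibility is NP-complete (LP relaxation is in P).
(ii) is P: merge sort runs in O(n log n).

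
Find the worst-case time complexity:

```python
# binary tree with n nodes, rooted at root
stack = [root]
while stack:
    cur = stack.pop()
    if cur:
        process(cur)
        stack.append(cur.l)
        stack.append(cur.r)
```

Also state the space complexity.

Time complexity: O(n).
Space complexity: O(n).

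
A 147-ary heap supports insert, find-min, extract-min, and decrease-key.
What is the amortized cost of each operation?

The 147-ary heap has height O(log_147 n). Insert sifts up: O(log_147 n). Find-min reads the root: O(1). Extract-min sifts down comparing 147 children per level: O(147 * log_147 n). Decrease-key sifts up: O(log_147 n).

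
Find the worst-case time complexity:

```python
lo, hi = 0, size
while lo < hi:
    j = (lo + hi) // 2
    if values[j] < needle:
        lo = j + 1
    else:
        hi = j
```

Time complexity: O(log n).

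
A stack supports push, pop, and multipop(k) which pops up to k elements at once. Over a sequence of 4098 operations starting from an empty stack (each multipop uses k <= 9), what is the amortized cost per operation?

Each element is pushed exactly once and popped at most once (whether by pop or as part of a multipop). So the total number of individual pops over the whole sequence is at most the number of pushes, which is at most 4098. Total work <= 2 * 4098, hence O(1) amortized per operation.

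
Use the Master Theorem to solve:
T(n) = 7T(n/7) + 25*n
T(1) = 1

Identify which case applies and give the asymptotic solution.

a=7, b=7, f(n)=25*n.
log_7(7) = 1, so n^(log_b(a)) = n.
f(n) = Theta(n), so Case 2 applies.
T(n) = Theta(n log n).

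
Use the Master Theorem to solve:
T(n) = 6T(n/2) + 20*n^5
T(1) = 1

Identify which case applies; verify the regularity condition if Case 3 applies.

a=6, b=2, f(n)=20*n^5.
log_2(6) = 2.585 < 5.
f(n) = Omega(n^(2.585+epsilon)) for some epsilon > 0, so Case 3 is the candidate.
Regularity: a*f(n/b) = 6*20*(n/2)^5 = (6/32)*20*n^5 <= c*f(n) with c = 6/32 < 1. Satisfied.
Case 3: T(n) = Theta(n^5).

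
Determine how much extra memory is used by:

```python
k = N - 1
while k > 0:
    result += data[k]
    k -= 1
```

Space complexity: O(1).
Only a constant amount of auxiliary storage is used; nothing grows with n.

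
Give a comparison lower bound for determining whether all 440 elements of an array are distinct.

In the algebraic decision-tree model, the YES region for element distinctness on 440 elements has 440! connected components (one per ordering). Ben-Or's theorem then gives a lower bound of Omega(log(n!)) = Omega(n log n).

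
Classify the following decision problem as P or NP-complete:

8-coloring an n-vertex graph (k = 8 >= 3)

This problem is NP-complete: graph k-coloring for k>=3 is NP-complete by reduction from 3-SAT.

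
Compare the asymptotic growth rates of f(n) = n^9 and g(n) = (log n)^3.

f(n) = n^9 grows faster: any positive polynomial dominates any polylog.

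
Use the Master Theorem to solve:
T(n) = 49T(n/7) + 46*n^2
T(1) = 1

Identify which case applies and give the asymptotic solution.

a=49, b=7, f(n)=46*n^2.
log_7(49) = 2, so n^(log_b(a)) = n^2.
f(n) = Theta(n^2), so Case 2 applies.
T(n) = Theta(n^2 log n).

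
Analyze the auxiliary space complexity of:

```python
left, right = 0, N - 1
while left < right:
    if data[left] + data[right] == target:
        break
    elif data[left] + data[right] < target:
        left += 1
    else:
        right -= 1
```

Space complexity: O(1).
Only a constant amount of auxiliary storage is used; nothing grows with n.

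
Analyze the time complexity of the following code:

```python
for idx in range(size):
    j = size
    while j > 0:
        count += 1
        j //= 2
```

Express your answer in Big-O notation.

Time complexity: O(n log n).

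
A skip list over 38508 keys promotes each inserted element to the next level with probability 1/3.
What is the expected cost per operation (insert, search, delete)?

Expected number of levels is O(log_3(38508)) = O(log n). A search visits O(1) expected nodes per level over O(log n) levels. Insert/delete are a search plus O(1) pointer updates per level. Expected O(log n) per operation.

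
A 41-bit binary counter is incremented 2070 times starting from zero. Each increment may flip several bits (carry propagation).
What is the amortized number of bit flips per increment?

Bit i flips on every 2^i-th increment, so over 2070 increments bit i flips floor(2070/2^i) times. Summing over i: total flips < 2 * 2070. Amortized: < 2 = O(1) per increment.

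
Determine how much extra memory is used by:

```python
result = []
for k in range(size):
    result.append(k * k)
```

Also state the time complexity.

Space complexity: O(n).
Auxiliary storage grows linearly with the input size n in the worst case.
Time complexity: O(n).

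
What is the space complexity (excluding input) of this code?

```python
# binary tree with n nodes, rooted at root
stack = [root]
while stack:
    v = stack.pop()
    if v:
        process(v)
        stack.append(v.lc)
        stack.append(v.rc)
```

Space complexity: O(n).
Auxiliary storage grows linearly with the input size n in the worst case.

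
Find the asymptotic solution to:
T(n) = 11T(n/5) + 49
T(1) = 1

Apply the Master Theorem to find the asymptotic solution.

a=11, b=5, f(n)=49. log_5(11) = 1.49. Case 1 of Master Theorem: T(n) = O(n^1.49).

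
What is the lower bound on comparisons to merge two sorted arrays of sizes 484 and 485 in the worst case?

Adversary: with |484 - 485| <= 1 the inputs can be fully interleaved so that every adjacent pair in the merged output comes from different arrays. Then each of the 968 adjacent pairs must be directly compared, or the algorithm cannot determine their relative order. Standard merge meets this bound.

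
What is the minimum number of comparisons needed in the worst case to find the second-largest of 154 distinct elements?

Lower bound: finding the max needs 154-1 comparisons. By the adversary weight-doubling argument, the max must personally win >= ceil(log_2(154)) = 8 comparisons; the 2nd-largest is among those 8 losers, needing 8-1 more comparisons. Total >= 154-1 + 8-1 = 160. A balanced knockout tournament achieves this.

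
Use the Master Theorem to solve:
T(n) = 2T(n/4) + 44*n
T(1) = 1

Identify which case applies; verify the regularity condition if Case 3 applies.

a=2, b=4, f(n)=44*n.
log_4(2) = 0.5 < 1.
f(n) = Omega(n^(0.5+epsilon)) for some epsilon > 0, so Case 3 is the candidate.
Regularity: a*f(n/b) = 2*44*(n/4)^1 = (2/4)*44*n^1 <= c*f(n) with c = 2/4 < 1. Satisfied.
Case 3: T(n) = Theta(n).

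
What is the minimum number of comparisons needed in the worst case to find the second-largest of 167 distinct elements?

Lower bound: finding the max needs 167-1 comparisons. By the adversary weight-doubling argument, the max must personally win >= ceil(log_2(167)) = 8 comparisons; the 2nd-largest is among those 8 losers, needing 8-1 more comparisons. Total >= 167-1 + 8-1 = 173. A balanced knockout tournament achieves this.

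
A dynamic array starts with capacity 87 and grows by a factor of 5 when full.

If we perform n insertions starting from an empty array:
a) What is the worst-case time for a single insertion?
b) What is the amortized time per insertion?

(a) Worst-case single insertion: O(n) -- when the array is full at capacity c, the resize copies all c elements, and c can be Theta(n).
(b) Resizes happen at sizes 87, 435, 2175, ... Total copy cost for n insertions: 87 + 435 + ... = O(n) (geometric series with ratio 1/5). Amortized cost per insertion: O(n)/n = O(1).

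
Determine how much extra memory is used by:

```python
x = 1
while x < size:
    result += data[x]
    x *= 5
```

Space complexity: O(1).
Only a constant amount of auxiliary storage is used; nothing grows with n.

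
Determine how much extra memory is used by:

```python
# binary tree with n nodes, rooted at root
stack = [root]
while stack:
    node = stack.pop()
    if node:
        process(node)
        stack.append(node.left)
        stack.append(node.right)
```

Space complexity: O(n).
Auxiliary storage grows linearly with the input size n in the worst case.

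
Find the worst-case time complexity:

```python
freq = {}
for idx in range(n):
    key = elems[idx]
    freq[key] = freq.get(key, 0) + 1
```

Time complexity: O(n).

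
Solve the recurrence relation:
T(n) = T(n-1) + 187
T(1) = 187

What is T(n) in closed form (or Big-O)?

Unrolling: T(n) = T(n-1) + 187 = T(n-2) + 2*187 = ... = T(1) + (n-1)*187 = 187 + (n-1)*187 = 187n.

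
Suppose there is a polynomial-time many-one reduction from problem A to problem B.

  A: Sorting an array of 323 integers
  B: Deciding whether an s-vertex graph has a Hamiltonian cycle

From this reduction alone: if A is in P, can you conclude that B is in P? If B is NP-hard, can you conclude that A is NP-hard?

A poly-time reduction A <=_p B transfers tractability DOWN (B easy => A easy) and hardness UP (A hard => B hard), not the reverse.
From A in P, the reduction alone does NOT give B in P: any problem in P trivially reduces to SAT, yet SAT is not known to be in P.
From B NP-hard, the reduction alone does NOT give A NP-hard: again, easy problems reduce to hard ones.
(Here in fact A is P and B is NP-complete.)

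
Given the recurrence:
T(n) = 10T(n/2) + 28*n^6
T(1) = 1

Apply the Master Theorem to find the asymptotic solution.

a=10, b=2, f(n)=28*n^6. log_2(10) = 3.322 < 6. Case 3: T(n) = O(n^6).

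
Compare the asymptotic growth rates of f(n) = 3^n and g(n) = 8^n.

g(n) = 8^n grows faster: (8/3)^n -> infinity since 8/3 > 1.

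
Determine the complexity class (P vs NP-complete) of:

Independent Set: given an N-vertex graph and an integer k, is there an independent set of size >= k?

This problem is NP-complete: complement of Clique (with k part of the input).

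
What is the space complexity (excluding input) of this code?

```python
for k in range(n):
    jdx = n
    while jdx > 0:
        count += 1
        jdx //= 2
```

Space complexity: O(1).
Only a constant amount of auxiliary storage is used; nothing grows with n.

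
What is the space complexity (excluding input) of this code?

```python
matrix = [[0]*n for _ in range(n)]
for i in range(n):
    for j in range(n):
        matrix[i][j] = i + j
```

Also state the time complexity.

Space complexity: O(n^2).
A 2D structure of size n x n is allocated.
Time complexity: O(n^2).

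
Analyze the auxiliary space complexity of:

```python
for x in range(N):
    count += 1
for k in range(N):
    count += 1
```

Space complexity: O(1).
Only a constant amount of auxiliary storage is used; nothing grows with n.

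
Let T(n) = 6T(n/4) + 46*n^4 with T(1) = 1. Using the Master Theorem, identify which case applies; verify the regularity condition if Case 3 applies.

a=6, b=4, f(n)=46*n^4.
log_4(6) = 1.292 < 4.
f(n) = Omega(n^(1.292+epsilon)) for some epsilon > 0, so Case 3 is the candidate.
Regularity: a*f(n/b) = 6*46*(n/4)^4 = (6/256)*46*n^4 <= c*f(n) with c = 6/256 < 1. Satisfied.
Case 3: T(n) = Theta(n^4).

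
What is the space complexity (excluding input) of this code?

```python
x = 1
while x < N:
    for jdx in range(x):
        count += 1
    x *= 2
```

Space complexity: O(1).
Only a constant amount of auxiliary storage is used; nothing grows with n.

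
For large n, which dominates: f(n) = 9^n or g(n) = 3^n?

f(n) = 9^n grows faster: (9/3)^n -> infinity since 9/3 > 1.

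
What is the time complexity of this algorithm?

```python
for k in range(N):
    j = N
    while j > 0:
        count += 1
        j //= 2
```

Time complexity: O(n log n).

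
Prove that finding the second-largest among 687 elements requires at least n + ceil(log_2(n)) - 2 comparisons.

Lower bound (adversary): identifying the maximum requires 687-1 comparisons (each eliminates one candidate). Assign weight 1 to each element; on each comparison the adversary lets the heavier side win and gives it the loser's weight. The max ends with weight 687, but each comparison it wins at most doubles its weight, so the max must win >= ceil(log_2(687)) = 10 comparisons. The second-largest is one of those 10 direct losers to the max, and identifying which one is largest needs >= 10-1 further comparisons. Total >= 687-1 + 10-1 = 695.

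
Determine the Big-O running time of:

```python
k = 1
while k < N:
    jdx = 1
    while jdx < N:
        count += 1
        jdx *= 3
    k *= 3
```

Time complexity: O(log^2 n).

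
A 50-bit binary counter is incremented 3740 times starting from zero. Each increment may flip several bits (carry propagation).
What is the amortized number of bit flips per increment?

Bit i flips on every 2^i-th increment, so over 3740 increments bit i flips floor(3740/2^i) times. Summing over i: total flips < 2 * 3740. Amortized: < 2 = O(1) per increment.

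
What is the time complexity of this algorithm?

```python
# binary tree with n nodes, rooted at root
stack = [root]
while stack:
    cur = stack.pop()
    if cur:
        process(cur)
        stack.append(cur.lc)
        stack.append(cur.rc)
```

Time complexity: O(n).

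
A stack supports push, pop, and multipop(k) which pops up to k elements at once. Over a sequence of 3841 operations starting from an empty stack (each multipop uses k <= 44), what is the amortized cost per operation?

Each element is pushed exactly once and popped at most once (whether by pop or as part of a multipop). So the total number of individual pops over the whole sequence is at most the number of pushes, which is at most 3841. Total work <= 2 * 3841, hence O(1) amortized per operation.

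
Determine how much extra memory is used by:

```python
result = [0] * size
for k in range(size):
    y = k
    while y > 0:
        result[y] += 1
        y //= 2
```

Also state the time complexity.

Space complexity: O(n).
Auxiliary storage grows linearly with the input size n in the worst case.
Time complexity: O(n log n).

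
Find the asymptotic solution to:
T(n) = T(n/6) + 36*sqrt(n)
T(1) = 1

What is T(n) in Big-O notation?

Each level contributes sqrt(n/6^k). Geometric series with ratio 1/sqrt(6) < 1 sums to O(sqrt(n)).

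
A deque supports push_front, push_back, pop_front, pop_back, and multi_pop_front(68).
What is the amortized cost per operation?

Assign 2 credits to each push operation. A pop uses 1 saved credit. multi_pop_front(68) uses up to 68 saved credits from previous pushes. Credits never go negative. Amortized cost is O(1).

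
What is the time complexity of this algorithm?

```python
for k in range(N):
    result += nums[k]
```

Time complexity: O(n).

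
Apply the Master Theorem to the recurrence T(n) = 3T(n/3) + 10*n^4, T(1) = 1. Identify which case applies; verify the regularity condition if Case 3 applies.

a=3, b=3, f(n)=10*n^4.
log_3(3) = 1 < 4.
f(n) = Omega(n^(1+epsilon)) for some epsilon > 0, so Case 3 is the candidate.
Regularity: a*f(n/b) = 3*10*(n/3)^4 = (3/81)*10*n^4 <= c*f(n) with c = 3/81 < 1. Satisfied.
Case 3: T(n) = Theta(n^4).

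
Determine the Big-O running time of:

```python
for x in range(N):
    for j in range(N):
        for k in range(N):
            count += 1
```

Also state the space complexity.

Time complexity: O(n^3).
Space complexity: O(1).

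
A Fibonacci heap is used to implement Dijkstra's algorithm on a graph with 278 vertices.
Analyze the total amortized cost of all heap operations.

Dijkstra performs 278 insert, 278 extract-min, and at most E decrease-key operations. With Fibonacci heap: insert O(1) amortized, extract-min O(log n) amortized, decrease-key O(1) amortized. Total with n = 278: O(n * 1 + n * log n + E * 1) = O(n log n + E).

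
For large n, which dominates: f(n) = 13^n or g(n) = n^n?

g(n) = n^n grows faster: n^n / 13^n = (n/13)^n -> infinity once n > 13.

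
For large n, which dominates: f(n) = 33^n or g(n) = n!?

g(n) = n! grows faster: n!/33^n -> infinity by Stirling.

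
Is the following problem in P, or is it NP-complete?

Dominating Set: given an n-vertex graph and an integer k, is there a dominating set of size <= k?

This problem is NP-complete: reduces from Set Cover (with k part of the input).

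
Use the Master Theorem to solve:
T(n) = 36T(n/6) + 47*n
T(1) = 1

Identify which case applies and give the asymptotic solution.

a=36, b=6, f(n)=47*n.
log_6(36) = 2 > 1.
Since f(n) = O(n^1) is polynomially smaller than n^2, Case 1 applies.
T(n) = Theta(n^2).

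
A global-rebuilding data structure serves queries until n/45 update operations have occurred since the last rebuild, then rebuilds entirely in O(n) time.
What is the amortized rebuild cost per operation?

The O(n) rebuild is triggered by n/45 operations, so each contributes O(n)/(n/45) = O(45) = O(1) to the rebuild cost.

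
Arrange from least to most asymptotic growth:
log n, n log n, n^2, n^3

Ordered by growth rate: log n < n log n < n^2 < n^3.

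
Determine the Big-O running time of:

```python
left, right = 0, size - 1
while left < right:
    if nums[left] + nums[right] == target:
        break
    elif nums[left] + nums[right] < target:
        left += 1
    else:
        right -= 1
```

Time complexity: O(n).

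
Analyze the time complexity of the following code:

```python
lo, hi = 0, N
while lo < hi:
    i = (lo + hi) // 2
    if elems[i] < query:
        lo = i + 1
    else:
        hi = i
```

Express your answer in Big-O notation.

Time complexity: O(log n).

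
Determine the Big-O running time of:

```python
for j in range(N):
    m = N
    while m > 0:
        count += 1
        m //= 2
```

Time complexity: O(n log n).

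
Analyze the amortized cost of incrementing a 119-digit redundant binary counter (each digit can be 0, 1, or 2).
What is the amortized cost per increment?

A redundant counter on 119 digits allows digit values 0, 1, 2. Increment adds 1 to the least significant digit and carries any 2 to a 0 plus +1 on the next digit. With potential Phi = (number of 2-digits), each increment does O(1) actual work plus a chain of carries, each of which decreases Phi by 1. Amortized O(1).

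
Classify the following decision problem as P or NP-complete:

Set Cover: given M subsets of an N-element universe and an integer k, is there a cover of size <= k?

This problem is NP-complete: one of Karp's 21 NP-complete problems (with k part of the input).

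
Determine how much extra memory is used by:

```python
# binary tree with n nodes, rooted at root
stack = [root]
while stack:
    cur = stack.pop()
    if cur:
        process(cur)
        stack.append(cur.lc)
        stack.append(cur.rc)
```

Space complexity: O(n).
Auxiliary storage grows linearly with the input size n in the worst case.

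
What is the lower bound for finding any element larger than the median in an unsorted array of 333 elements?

To find an element larger than the median of 333 elements, we must see Omega(n) elements. Without seeing enough elements, an adversary can make any unseen element the median.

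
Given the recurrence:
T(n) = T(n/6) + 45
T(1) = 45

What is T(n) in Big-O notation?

Each step divides n by 6 and adds 45. After log_6(n) steps, T(n) = O(log n).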